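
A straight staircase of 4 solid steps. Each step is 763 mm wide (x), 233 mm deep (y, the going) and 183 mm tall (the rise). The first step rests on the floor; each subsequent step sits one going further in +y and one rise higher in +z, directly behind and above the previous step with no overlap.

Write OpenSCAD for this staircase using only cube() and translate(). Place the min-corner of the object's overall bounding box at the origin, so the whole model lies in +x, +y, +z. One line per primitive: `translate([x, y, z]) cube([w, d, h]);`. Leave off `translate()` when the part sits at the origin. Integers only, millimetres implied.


cube([763, 233, 183]);
translate([0, 233, 183]) cube([763, 233, 183]);
translate([0, 466, 366]) cube([763, 233, 183]);
translate([0, 699, 549]) cube([763, 233, 183]);


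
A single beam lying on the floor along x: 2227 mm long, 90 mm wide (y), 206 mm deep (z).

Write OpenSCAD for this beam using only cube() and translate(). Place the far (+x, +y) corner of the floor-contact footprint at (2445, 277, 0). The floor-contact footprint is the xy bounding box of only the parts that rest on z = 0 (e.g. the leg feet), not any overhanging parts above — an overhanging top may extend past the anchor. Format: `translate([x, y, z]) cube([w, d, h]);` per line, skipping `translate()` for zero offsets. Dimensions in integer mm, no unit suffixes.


translate([218, 187, 0]) cube([2227, 90, 206]);


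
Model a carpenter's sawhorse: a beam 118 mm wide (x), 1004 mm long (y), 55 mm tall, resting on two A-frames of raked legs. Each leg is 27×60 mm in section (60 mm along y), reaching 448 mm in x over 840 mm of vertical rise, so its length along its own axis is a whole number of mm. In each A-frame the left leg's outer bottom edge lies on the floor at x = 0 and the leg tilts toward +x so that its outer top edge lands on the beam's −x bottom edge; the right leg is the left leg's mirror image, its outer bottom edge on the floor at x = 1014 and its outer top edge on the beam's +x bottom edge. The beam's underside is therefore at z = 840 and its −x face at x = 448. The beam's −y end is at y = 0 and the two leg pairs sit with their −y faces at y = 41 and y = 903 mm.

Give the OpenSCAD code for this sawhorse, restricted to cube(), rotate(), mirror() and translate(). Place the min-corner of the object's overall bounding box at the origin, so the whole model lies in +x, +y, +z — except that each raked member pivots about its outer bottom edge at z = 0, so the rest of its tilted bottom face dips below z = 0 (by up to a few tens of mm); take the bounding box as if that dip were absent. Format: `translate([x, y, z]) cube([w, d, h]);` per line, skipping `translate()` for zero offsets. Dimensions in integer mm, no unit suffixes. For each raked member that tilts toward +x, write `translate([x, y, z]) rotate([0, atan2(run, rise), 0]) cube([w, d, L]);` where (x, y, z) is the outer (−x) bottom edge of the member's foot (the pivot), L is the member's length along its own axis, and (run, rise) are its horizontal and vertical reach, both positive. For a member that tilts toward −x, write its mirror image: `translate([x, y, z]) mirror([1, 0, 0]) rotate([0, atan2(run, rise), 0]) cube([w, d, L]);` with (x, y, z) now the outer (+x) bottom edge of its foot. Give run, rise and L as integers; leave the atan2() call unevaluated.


translate([448, 0, 840]) cube([118, 1004, 55]);
translate([0, 41, 0]) rotate([0, atan2(448, 840), 0]) cube([27, 60, 952]);
translate([1014, 41, 0]) mirror([1, 0, 0]) rotate([0, atan2(448, 840), 0]) cube([27, 60, 952]);
translate([0, 903, 0]) rotate([0, atan2(448, 840), 0]) cube([27, 60, 952]);
translate([1014, 903, 0]) mirror([1, 0, 0]) rotate([0, atan2(448, 840), 0]) cube([27, 60, 952]);


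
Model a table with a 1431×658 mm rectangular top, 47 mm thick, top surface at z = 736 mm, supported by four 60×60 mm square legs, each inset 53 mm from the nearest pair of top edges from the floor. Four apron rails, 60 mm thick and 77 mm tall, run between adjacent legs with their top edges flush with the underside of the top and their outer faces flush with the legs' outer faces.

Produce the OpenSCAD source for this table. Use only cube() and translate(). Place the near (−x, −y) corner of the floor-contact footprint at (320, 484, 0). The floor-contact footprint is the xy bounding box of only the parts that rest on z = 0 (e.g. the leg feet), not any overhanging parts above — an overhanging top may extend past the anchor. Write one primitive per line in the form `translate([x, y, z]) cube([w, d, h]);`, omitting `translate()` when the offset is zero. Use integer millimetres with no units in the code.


translate([267, 431, 689]) cube([1431, 658, 47]);
translate([320, 484, 0]) cube([60, 60, 689]);
translate([1585, 484, 0]) cube([60, 60, 689]);
translate([320, 976, 0]) cube([60, 60, 689]);
translate([1585, 976, 0]) cube([60, 60, 689]);
translate([380, 484, 612]) cube([1205, 60, 77]);
translate([380, 976, 612]) cube([1205, 60, 77]);
translate([320, 544, 612]) cube([60, 432, 77]);
translate([1585, 544, 612]) cube([60, 432, 77]);


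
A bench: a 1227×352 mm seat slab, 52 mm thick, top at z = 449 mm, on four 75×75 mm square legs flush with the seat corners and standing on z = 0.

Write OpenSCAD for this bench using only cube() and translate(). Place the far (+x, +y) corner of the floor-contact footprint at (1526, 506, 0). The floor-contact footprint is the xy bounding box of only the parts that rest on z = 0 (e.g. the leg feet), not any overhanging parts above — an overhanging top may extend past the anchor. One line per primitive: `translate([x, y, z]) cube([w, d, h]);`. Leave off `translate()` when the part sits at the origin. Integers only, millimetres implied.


// leg_h = 449 − 52 = 397
translate([299, 154, 397]) cube([1227, 352, 52]);
translate([299, 154, 0]) cube([75, 75, 397]);
translate([299, 431, 0]) cube([75, 75, 397]);
translate([1451, 154, 0]) cube([75, 75, 397]);
translate([1451, 431, 0]) cube([75, 75, 397]);


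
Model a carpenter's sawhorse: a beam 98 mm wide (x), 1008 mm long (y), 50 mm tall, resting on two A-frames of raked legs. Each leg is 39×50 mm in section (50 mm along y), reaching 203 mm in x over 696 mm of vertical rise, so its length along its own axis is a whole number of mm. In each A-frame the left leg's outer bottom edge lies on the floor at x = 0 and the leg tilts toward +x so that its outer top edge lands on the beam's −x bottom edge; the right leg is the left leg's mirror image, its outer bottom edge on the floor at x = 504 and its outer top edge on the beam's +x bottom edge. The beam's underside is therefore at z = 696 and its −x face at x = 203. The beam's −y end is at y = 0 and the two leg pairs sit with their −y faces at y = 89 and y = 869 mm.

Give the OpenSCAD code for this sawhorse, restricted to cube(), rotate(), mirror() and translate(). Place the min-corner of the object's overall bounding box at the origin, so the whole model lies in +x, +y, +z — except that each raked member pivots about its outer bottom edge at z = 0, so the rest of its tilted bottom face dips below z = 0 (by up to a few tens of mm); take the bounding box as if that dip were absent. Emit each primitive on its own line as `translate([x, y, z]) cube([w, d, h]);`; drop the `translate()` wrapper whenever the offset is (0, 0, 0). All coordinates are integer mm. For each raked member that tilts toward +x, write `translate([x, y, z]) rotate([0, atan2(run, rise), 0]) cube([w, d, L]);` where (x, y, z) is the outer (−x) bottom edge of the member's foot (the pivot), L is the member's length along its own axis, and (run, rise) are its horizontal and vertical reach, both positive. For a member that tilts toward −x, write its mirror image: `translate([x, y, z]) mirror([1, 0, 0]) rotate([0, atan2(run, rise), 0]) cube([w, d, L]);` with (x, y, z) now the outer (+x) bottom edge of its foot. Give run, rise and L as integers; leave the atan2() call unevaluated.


// leg length = √(203² + 696²) = 725
// right-leg outer foot x = 2·203 + 98 = 504
// beam min-corner = (203, 0, 696)
translate([203, 0, 696]) cube([98, 1008, 50]);
translate([0, 89, 0]) rotate([0, atan2(203, 696), 0]) cube([39, 50, 725]);
translate([504, 89, 0]) mirror([1, 0, 0]) rotate([0, atan2(203, 696), 0]) cube([39, 50, 725]);
translate([0, 869, 0]) rotate([0, atan2(203, 696), 0]) cube([39, 50, 725]);
translate([504, 869, 0]) mirror([1, 0, 0]) rotate([0, atan2(203, 696), 0]) cube([39, 50, 725]);


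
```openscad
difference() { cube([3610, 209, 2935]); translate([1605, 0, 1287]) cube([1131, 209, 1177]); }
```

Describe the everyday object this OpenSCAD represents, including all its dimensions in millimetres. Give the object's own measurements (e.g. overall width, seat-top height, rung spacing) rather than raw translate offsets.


A wall 3610 mm long (x), 209 mm thick (y), 2935 mm tall, with a rectangular window opening cut through it. The opening is 1131 mm wide and 1177 mm tall; its sill is at z = 1287 mm and its near (−x) edge is 1605 mm from the wall's −x end. The opening passes through the full wall thickness.


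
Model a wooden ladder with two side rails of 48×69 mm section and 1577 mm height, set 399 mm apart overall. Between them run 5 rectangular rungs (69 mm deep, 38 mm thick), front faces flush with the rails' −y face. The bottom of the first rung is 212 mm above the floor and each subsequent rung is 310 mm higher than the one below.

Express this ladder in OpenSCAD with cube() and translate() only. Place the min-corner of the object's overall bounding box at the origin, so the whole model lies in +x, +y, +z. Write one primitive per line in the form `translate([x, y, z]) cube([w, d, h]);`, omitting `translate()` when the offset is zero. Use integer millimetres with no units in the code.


// rung span = 399 - 2*48 = 303
// rung[k] z = 212 + k*310
cube([48, 69, 1577]);
translate([351, 0, 0]) cube([48, 69, 1577]);
translate([48, 0, 212]) cube([303, 69, 38]);
translate([48, 0, 522]) cube([303, 69, 38]);
translate([48, 0, 832]) cube([303, 69, 38]);
translate([48, 0, 1142]) cube([303, 69, 38]);
translate([48, 0, 1452]) cube([303, 69, 38]);


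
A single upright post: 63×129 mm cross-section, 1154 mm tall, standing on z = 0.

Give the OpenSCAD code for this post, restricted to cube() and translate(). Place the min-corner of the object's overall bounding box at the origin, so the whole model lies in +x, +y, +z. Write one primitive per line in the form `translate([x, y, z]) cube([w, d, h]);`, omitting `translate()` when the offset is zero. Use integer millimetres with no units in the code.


cube([63, 129, 1154]);


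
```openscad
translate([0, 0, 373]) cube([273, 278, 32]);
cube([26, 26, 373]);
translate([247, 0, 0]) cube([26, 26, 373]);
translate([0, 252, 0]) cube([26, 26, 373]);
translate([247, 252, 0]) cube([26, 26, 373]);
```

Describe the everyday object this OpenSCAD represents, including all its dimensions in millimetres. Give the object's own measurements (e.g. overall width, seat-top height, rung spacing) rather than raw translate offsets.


A simple wooden stool: a rectangular seat 273 mm (x) by 278 mm (y), 32 mm thick, top face at z = 405 mm, on four square legs, each 26×26 mm in cross-section. The legs rest on z = 0, each flush with a corner of the seat.


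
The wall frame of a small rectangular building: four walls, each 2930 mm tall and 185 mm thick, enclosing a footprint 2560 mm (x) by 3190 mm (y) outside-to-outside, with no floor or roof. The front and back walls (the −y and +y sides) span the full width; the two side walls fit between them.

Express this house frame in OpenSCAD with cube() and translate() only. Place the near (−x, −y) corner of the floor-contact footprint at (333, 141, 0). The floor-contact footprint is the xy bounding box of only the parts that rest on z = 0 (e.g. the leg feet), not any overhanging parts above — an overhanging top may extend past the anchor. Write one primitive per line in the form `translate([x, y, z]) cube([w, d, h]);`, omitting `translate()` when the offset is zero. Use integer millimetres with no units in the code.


translate([333, 141, 0]) cube([2560, 185, 2930]);
translate([333, 3146, 0]) cube([2560, 185, 2930]);
translate([333, 326, 0]) cube([185, 2820, 2930]);
translate([2708, 326, 0]) cube([185, 2820, 2930]);


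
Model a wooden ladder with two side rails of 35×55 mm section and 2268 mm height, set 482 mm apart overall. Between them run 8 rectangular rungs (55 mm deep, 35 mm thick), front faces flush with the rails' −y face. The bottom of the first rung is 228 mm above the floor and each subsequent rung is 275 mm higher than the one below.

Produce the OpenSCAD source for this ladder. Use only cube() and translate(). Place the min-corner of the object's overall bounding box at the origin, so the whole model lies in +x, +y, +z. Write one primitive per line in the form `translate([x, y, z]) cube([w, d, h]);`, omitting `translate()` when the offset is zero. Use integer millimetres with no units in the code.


// rung span = 482 - 2*35 = 412
// rung[k] z = 228 + k*275
cube([35, 55, 2268]);
translate([447, 0, 0]) cube([35, 55, 2268]);
translate([35, 0, 228]) cube([412, 55, 35]);
translate([35, 0, 503]) cube([412, 55, 35]);
translate([35, 0, 778]) cube([412, 55, 35]);
translate([35, 0, 1053]) cube([412, 55, 35]);
translate([35, 0, 1328]) cube([412, 55, 35]);
translate([35, 0, 1603]) cube([412, 55, 35]);
translate([35, 0, 1878]) cube([412, 55, 35]);
translate([35, 0, 2153]) cube([412, 55, 35]);


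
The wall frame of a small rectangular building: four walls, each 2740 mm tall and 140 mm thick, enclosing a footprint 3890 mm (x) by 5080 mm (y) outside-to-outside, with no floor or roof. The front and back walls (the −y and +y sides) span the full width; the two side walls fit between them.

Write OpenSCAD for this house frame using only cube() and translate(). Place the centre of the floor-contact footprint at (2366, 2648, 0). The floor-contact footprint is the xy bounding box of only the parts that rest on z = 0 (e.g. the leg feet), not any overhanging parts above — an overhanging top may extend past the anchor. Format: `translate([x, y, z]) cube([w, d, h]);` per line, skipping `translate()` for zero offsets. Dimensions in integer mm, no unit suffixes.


translate([421, 108, 0]) cube([3890, 140, 2740]);
translate([421, 5048, 0]) cube([3890, 140, 2740]);
translate([421, 248, 0]) cube([140, 4800, 2740]);
translate([4171, 248, 0]) cube([140, 4800, 2740]);


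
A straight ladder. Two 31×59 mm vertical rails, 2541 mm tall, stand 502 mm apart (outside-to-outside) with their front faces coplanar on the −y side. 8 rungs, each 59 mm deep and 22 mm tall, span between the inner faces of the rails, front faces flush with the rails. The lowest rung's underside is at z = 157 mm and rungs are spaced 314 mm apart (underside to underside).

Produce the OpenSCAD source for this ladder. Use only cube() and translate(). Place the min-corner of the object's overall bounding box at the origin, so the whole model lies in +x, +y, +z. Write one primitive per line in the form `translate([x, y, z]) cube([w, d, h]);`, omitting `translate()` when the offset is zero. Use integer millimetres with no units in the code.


cube([31, 59, 2541]);
translate([471, 0, 0]) cube([31, 59, 2541]);
translate([31, 0, 157]) cube([440, 59, 22]);
translate([31, 0, 471]) cube([440, 59, 22]);
translate([31, 0, 785]) cube([440, 59, 22]);
translate([31, 0, 1099]) cube([440, 59, 22]);
translate([31, 0, 1413]) cube([440, 59, 22]);
translate([31, 0, 1727]) cube([440, 59, 22]);
translate([31, 0, 2041]) cube([440, 59, 22]);
translate([31, 0, 2355]) cube([440, 59, 22]);


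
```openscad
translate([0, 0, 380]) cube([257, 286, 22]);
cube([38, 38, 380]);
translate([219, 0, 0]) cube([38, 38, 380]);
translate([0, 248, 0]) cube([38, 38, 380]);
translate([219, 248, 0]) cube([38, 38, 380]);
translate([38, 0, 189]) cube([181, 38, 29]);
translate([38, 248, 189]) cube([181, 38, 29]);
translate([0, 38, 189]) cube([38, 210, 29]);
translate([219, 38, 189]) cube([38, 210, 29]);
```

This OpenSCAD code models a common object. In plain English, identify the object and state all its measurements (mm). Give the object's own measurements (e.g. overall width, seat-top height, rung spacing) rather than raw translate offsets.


A simple wooden stool: a rectangular seat 257 mm (x) by 286 mm (y), 22 mm thick, top face at z = 402 mm, on four square legs, each 38×38 mm in cross-section. The legs rest on z = 0, each flush with a corner of the seat. Four stretchers, 38 mm wide and 29 mm tall, connect adjacent legs with their undersides at z = 189 mm, each running between the inner faces of the legs it joins and aligned with the legs' outer faces on the other axis.


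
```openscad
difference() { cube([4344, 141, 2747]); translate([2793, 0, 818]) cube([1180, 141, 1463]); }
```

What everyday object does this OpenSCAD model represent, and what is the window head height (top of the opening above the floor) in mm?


A wall with a window opening. The window head height is 2281 mm.

A wall with a rectangular opening subtracted — a window. Sill at z = 818, opening 1463 mm tall, so the head is at 818 + 1463 = 2281 mm.


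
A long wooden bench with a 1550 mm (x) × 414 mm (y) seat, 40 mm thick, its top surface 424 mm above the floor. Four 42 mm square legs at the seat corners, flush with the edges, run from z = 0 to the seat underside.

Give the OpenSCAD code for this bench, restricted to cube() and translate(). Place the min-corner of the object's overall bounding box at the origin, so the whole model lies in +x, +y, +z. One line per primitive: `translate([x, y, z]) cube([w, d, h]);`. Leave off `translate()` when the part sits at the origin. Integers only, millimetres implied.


// leg_h = 424 − 40 = 384
translate([0, 0, 384]) cube([1550, 414, 40]);
cube([42, 42, 384]);
translate([0, 372, 0]) cube([42, 42, 384]);
translate([1508, 0, 0]) cube([42, 42, 384]);
translate([1508, 372, 0]) cube([42, 42, 384]);


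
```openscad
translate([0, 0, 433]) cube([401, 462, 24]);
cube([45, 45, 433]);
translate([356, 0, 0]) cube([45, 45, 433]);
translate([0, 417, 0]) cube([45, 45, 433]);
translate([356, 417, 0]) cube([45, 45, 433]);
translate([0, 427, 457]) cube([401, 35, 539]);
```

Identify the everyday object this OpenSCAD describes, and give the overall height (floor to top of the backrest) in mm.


A chair. The overall height is 996 mm.

A slab on four corner posts with a tall panel at the back — a chair. The seat slab sits at z = 433 with thickness 24, and the 539 mm backrest starts at the seat top, so the overall height is 433 + 24 + 539 = 996 mm.


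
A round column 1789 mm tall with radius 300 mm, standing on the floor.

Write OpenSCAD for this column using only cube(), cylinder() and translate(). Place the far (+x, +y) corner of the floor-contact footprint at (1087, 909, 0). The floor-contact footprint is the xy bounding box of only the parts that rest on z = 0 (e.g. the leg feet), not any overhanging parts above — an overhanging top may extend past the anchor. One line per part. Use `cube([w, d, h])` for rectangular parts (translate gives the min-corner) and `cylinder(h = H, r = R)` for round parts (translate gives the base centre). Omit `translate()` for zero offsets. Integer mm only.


translate([787, 609, 0]) cylinder(h = 1789, r = 300);


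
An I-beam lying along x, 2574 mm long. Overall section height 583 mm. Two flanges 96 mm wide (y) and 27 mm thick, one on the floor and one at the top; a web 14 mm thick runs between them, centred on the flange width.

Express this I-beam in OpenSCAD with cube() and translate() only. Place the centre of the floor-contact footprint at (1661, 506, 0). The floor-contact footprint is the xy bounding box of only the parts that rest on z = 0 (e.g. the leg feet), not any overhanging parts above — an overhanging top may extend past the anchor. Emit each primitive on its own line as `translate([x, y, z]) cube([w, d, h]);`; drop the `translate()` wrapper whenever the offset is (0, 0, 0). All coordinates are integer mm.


translate([374, 458, 0]) cube([2574, 96, 27]);
translate([374, 499, 27]) cube([2574, 14, 529]);
translate([374, 458, 556]) cube([2574, 96, 27]);


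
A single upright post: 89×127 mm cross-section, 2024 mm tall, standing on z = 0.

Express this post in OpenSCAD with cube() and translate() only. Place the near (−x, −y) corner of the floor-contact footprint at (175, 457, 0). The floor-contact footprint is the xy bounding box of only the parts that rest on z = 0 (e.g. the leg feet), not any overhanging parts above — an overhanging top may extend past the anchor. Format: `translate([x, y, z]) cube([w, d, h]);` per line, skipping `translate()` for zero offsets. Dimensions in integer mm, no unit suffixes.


translate([175, 457, 0]) cube([89, 127, 2024]);


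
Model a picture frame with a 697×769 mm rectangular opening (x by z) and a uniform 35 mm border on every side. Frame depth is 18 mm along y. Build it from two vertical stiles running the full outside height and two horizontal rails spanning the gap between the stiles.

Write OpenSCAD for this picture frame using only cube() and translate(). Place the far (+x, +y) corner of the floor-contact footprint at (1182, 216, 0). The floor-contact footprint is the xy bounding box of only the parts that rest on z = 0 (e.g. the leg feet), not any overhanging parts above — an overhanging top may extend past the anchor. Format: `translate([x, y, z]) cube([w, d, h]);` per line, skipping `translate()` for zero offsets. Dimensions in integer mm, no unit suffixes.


translate([415, 198, 0]) cube([35, 18, 839]);
translate([1147, 198, 0]) cube([35, 18, 839]);
translate([450, 198, 0]) cube([697, 18, 35]);
translate([450, 198, 804]) cube([697, 18, 35]);


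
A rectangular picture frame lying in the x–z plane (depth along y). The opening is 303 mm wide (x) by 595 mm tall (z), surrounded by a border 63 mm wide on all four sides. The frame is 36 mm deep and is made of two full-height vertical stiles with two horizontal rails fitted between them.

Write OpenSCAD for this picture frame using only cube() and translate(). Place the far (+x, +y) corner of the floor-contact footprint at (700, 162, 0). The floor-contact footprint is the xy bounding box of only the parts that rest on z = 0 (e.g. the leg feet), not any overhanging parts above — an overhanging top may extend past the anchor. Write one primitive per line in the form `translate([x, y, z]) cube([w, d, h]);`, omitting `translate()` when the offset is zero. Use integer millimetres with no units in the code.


translate([271, 126, 0]) cube([63, 36, 721]);
translate([637, 126, 0]) cube([63, 36, 721]);
translate([334, 126, 0]) cube([303, 36, 63]);
translate([334, 126, 658]) cube([303, 36, 63]);


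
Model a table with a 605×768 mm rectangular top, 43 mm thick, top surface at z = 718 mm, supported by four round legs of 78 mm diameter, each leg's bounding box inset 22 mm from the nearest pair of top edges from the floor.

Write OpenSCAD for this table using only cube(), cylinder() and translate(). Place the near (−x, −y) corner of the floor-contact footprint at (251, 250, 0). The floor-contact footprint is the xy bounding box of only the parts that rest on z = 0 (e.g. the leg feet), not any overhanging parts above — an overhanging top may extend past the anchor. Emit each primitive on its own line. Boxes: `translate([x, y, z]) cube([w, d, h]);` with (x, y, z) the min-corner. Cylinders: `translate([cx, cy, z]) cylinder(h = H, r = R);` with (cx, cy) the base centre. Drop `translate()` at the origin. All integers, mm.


translate([229, 228, 675]) cube([605, 768, 43]);
translate([290, 289, 0]) cylinder(h = 675, r = 39);
translate([773, 289, 0]) cylinder(h = 675, r = 39);
translate([290, 935, 0]) cylinder(h = 675, r = 39);
translate([773, 935, 0]) cylinder(h = 675, r = 39);


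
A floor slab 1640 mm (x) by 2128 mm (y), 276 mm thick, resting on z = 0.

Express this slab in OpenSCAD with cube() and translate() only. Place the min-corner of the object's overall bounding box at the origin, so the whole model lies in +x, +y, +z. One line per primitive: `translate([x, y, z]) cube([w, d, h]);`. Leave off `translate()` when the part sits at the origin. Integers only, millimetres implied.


cube([1640, 2128, 276]);


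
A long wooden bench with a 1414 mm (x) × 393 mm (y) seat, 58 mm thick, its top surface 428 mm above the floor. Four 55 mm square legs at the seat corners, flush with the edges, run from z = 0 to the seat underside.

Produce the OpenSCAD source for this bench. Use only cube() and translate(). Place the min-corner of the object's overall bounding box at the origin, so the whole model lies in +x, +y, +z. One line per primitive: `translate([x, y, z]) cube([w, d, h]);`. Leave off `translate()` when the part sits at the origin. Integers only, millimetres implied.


translate([0, 0, 370]) cube([1414, 393, 58]);
cube([55, 55, 370]);
translate([0, 338, 0]) cube([55, 55, 370]);
translate([1359, 0, 0]) cube([55, 55, 370]);
translate([1359, 338, 0]) cube([55, 55, 370]);


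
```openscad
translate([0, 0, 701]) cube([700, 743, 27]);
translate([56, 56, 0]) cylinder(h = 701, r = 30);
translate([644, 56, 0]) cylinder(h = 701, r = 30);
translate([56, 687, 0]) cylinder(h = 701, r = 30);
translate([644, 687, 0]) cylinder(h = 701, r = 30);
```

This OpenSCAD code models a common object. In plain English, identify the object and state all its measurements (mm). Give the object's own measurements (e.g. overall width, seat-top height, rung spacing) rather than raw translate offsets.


A table: top 700 mm (x) × 743 mm (y), 27 mm thick, upper face at z = 728 mm, on four round legs of 60 mm diameter, each leg's bounding box inset 26 mm from the nearest pair of top edges from z = 0 to the bottom of the top.


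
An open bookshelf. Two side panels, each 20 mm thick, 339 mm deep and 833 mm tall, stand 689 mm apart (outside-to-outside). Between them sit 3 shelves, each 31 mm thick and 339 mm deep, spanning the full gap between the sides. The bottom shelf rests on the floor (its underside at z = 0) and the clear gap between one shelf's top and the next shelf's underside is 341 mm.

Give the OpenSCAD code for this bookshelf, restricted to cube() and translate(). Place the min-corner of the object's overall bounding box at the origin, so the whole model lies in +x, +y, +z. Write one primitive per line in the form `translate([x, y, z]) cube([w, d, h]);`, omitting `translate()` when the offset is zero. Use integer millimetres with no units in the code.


cube([20, 339, 833]);
translate([669, 0, 0]) cube([20, 339, 833]);
translate([20, 0, 0]) cube([649, 339, 31]);
translate([20, 0, 372]) cube([649, 339, 31]);
translate([20, 0, 744]) cube([649, 339, 31]);


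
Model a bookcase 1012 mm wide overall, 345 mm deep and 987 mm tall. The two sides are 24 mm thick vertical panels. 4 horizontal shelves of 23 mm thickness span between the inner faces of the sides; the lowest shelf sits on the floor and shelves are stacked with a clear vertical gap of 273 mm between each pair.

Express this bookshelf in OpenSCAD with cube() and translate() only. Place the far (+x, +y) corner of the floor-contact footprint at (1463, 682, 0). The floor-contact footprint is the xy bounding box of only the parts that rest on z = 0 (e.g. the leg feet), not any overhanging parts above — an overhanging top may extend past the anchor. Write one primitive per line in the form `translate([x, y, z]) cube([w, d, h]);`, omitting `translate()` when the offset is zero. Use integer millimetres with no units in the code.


translate([451, 337, 0]) cube([24, 345, 987]);
translate([1439, 337, 0]) cube([24, 345, 987]);
translate([475, 337, 0]) cube([964, 345, 23]);
translate([475, 337, 296]) cube([964, 345, 23]);
translate([475, 337, 592]) cube([964, 345, 23]);
translate([475, 337, 888]) cube([964, 345, 23]);


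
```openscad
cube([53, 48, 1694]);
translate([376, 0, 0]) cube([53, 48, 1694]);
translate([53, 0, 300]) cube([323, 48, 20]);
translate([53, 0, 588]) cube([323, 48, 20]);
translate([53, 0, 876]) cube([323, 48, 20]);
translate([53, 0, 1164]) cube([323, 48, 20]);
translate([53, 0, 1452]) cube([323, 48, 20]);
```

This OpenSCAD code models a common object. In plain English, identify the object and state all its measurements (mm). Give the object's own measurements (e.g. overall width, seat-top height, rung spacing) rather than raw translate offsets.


A straight ladder. Two 53×48 mm vertical rails, 1694 mm tall, stand 429 mm apart (outside-to-outside) with their front faces coplanar on the −y side. 5 rungs, each 48 mm deep and 20 mm tall, span between the inner faces of the rails, front faces flush with the rails. The lowest rung's underside is at z = 300 mm and rungs are spaced 288 mm apart (underside to underside).


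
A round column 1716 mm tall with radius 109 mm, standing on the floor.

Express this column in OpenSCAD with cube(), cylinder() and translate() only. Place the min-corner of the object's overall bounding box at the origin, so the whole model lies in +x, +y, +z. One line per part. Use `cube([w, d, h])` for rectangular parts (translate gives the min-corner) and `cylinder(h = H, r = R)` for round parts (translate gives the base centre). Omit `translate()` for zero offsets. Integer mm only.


translate([109, 109, 0]) cylinder(h = 1716, r = 109);


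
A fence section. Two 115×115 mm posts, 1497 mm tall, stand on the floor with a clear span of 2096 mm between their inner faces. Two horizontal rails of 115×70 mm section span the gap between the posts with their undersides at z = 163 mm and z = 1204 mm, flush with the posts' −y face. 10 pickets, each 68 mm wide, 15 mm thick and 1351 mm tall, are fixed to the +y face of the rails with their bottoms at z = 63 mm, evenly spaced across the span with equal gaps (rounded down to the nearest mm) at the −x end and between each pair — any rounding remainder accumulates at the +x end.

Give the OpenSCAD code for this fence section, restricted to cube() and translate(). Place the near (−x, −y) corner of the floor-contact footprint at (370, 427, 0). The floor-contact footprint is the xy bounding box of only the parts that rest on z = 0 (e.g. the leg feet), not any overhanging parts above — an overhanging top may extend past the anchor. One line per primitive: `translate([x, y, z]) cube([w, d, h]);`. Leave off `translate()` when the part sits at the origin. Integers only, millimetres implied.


translate([370, 427, 0]) cube([115, 115, 1497]);
translate([2581, 427, 0]) cube([115, 115, 1497]);
translate([485, 427, 163]) cube([2096, 115, 70]);
translate([485, 427, 1204]) cube([2096, 115, 70]);
translate([613, 542, 63]) cube([68, 15, 1351]);
translate([809, 542, 63]) cube([68, 15, 1351]);
translate([1005, 542, 63]) cube([68, 15, 1351]);
translate([1201, 542, 63]) cube([68, 15, 1351]);
translate([1397, 542, 63]) cube([68, 15, 1351]);
translate([1593, 542, 63]) cube([68, 15, 1351]);
translate([1789, 542, 63]) cube([68, 15, 1351]);
translate([1985, 542, 63]) cube([68, 15, 1351]);
translate([2181, 542, 63]) cube([68, 15, 1351]);
translate([2377, 542, 63]) cube([68, 15, 1351]);


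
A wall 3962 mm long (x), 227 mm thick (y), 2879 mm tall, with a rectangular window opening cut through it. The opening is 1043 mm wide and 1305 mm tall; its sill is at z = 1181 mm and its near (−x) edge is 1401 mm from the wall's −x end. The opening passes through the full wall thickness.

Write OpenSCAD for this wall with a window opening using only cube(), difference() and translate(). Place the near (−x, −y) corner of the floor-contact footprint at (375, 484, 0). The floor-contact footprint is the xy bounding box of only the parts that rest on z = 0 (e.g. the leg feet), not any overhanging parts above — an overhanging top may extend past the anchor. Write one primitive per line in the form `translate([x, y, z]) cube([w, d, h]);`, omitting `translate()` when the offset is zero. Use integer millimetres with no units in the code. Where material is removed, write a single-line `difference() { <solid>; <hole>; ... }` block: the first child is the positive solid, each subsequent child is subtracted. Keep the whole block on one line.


difference() { translate([375, 484, 0]) cube([3962, 227, 2879]); translate([1776, 484, 1181]) cube([1043, 227, 1305]); }


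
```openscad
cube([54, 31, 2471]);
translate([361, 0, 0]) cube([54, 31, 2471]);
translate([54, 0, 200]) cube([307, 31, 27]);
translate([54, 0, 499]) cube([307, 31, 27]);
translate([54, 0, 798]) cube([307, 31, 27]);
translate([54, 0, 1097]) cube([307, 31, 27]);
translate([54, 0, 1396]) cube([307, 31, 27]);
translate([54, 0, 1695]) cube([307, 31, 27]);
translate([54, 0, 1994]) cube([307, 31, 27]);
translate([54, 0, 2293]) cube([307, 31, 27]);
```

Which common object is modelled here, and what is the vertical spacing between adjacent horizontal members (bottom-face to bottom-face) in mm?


A ladder. The rung spacing is 299 mm.

Two tall 54×31 posts with 8 short bars between them — a ladder. Adjacent rungs sit at z = 200 and z = 499, so the spacing is 499 − 200 = 299 mm.


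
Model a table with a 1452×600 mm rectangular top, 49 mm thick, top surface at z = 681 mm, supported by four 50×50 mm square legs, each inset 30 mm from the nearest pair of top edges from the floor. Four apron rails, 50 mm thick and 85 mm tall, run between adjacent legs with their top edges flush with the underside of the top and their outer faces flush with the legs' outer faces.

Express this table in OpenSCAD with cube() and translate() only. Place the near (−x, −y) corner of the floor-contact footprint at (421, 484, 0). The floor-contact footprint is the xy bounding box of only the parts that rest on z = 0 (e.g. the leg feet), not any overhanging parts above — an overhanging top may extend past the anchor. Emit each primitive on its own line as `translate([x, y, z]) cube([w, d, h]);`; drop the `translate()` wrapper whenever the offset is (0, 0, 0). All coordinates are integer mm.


translate([391, 454, 632]) cube([1452, 600, 49]);
translate([421, 484, 0]) cube([50, 50, 632]);
translate([1763, 484, 0]) cube([50, 50, 632]);
translate([421, 974, 0]) cube([50, 50, 632]);
translate([1763, 974, 0]) cube([50, 50, 632]);
translate([471, 484, 547]) cube([1292, 50, 85]);
translate([471, 974, 547]) cube([1292, 50, 85]);
translate([421, 534, 547]) cube([50, 440, 85]);
translate([1763, 534, 547]) cube([50, 440, 85]);


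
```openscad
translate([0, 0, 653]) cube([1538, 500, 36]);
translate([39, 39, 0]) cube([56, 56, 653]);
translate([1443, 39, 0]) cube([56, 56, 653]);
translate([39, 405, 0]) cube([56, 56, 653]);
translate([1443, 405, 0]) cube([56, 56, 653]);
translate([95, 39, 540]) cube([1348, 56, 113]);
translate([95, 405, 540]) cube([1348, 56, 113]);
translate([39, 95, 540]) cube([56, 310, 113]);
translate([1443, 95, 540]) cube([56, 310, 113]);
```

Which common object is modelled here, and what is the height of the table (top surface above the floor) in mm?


A table. The table height is 689 mm.

A 1538×500×36 slab sits at z = 653 on four 56 mm square posts — a table. The top surface is at 653 + 36 = 689 mm.


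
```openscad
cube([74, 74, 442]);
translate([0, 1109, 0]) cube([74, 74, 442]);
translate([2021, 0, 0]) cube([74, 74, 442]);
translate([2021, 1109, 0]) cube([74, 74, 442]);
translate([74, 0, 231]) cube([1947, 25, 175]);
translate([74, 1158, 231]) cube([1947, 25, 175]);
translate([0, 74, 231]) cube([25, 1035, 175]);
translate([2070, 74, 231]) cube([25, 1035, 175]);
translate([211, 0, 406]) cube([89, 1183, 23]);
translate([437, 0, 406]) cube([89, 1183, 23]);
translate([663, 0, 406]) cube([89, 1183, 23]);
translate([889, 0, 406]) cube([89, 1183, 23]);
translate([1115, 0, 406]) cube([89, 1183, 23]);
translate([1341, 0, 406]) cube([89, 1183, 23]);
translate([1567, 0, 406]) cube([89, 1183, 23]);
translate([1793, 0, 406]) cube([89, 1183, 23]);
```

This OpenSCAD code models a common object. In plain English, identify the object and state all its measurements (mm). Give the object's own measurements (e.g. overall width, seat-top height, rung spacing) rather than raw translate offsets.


A bed frame 2095 mm long (x) by 1183 mm wide (y). Four 74×74 mm corner posts, 442 mm tall, at the corners of the footprint. Four rails of 25 mm thickness and 175 mm height run between adjacent posts with their undersides at z = 231 mm, their outer faces flush with the outside of the frame (the two x-running rails run between the posts' inner faces; the two y-running rails run between the posts' inner faces). 8 slats, each 89 mm wide (x) and 23 mm thick, lie across the top of the two x-running rails, running the full 1183 mm width of the frame in y; along x they sit between the end posts with a 137 mm gap after the −x posts and between neighbouring slats, leaving 139 mm before the +x posts.


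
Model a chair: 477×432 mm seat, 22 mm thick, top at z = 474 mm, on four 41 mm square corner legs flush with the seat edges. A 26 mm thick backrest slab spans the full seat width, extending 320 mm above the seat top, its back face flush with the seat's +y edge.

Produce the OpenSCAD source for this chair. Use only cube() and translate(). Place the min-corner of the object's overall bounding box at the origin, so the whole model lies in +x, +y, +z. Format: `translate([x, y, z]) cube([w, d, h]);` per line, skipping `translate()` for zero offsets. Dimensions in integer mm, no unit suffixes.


translate([0, 0, 452]) cube([477, 432, 22]);
cube([41, 41, 452]);
translate([436, 0, 0]) cube([41, 41, 452]);
translate([0, 391, 0]) cube([41, 41, 452]);
translate([436, 391, 0]) cube([41, 41, 452]);
translate([0, 406, 474]) cube([477, 26, 320]);


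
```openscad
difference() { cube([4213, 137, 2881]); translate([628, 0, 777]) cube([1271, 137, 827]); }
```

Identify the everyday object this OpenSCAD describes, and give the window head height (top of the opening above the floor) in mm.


A wall with a window opening. The window head height is 1604 mm.

A wall with a rectangular opening subtracted — a window. Sill at z = 777, opening 827 mm tall, so the head is at 777 + 827 = 1604 mm.


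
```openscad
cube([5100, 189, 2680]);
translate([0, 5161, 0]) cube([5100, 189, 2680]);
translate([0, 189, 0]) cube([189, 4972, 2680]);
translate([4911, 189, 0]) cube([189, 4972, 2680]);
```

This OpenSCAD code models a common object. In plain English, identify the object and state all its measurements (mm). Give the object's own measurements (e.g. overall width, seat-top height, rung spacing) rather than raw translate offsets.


The wall frame of a small rectangular building: four walls, each 2680 mm tall and 189 mm thick, enclosing a footprint 5100 mm (x) by 5350 mm (y) outside-to-outside, with no floor or roof. The front and back walls (the −y and +y sides) span the full width; the two side walls fit between them.


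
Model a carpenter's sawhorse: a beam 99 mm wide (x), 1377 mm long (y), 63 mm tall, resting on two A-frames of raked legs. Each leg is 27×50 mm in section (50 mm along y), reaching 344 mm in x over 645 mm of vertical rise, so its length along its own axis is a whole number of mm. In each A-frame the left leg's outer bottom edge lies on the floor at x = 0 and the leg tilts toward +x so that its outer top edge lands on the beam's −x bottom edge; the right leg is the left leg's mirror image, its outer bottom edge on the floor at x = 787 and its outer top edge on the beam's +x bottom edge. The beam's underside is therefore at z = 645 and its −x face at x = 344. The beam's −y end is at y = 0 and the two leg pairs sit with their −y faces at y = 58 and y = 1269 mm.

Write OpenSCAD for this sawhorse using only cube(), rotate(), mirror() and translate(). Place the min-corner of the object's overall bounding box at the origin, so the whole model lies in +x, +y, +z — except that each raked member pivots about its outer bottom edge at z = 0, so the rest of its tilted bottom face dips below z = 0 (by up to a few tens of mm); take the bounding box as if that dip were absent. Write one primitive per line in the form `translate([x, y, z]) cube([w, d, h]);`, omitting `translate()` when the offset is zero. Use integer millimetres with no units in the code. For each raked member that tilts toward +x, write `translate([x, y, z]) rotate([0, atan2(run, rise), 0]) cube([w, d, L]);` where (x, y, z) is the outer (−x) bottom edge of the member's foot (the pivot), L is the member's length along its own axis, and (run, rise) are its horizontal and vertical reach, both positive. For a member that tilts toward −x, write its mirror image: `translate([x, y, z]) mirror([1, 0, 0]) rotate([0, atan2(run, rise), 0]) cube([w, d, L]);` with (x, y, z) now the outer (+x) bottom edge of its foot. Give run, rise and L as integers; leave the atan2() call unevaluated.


translate([344, 0, 645]) cube([99, 1377, 63]);
translate([0, 58, 0]) rotate([0, atan2(344, 645), 0]) cube([27, 50, 731]);
translate([787, 58, 0]) mirror([1, 0, 0]) rotate([0, atan2(344, 645), 0]) cube([27, 50, 731]);
translate([0, 1269, 0]) rotate([0, atan2(344, 645), 0]) cube([27, 50, 731]);
translate([787, 1269, 0]) mirror([1, 0, 0]) rotate([0, atan2(344, 645), 0]) cube([27, 50, 731]);
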